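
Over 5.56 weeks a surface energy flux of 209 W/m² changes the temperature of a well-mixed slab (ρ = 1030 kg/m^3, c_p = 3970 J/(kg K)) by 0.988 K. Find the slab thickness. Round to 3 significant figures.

Heat input Q = F Δt = 209 × 3.36×10^6 s = 7.03×10^8 J/m².
Required areal heat capacity C = Q / ΔT = 7.11×10^8 J/(m²·K).
Depth D = C / (ρ c_p) = 7.11×10^8 / (1030 × 3970) = 174 m.

174 m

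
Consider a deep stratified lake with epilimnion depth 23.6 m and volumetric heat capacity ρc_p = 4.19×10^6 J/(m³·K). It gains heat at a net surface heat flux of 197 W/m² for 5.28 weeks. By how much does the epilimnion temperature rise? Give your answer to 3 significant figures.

6.36 K

Areal heat capacity C = ρc_p × D = 4.19×10^6 × 23.6 = 9.89×10^7 J/(m²·K).
Net heat input Q = F Δt = 197 × (5.28 weeks × 6.048×10^5 s/week) = 6.29×10^8 J/m².
ΔT = Q / C = 6.29×10^8 / 9.89×10^7 = 6.36 K.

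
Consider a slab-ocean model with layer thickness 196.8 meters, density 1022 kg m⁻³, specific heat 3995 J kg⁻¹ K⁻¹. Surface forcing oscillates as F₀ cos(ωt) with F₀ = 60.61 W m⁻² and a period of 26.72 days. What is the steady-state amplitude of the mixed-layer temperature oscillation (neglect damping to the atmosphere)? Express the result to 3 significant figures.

Areal heat capacity C = ρ c_p D = 1022 × 3995 × 196.8 = 8.04×10^8 J/(m^2 K).
Angular frequency ω = 2π / T = 2π / 2.31×10^6 s = 2.72×10^-6 s⁻¹.
Cω = 8.04×10^8 × 2.72×10^-6 = 2190 W/(m²·K).
Amplitude A = F₀ / (Cω) = 60.61 / 2190 = 0.0277 K.

0.0277 K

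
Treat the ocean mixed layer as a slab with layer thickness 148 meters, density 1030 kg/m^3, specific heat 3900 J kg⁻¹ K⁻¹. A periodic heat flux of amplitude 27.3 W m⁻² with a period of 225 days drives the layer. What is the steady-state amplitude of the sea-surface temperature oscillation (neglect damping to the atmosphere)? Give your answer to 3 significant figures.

0.142 K

Areal heat capacity C = ρ c_p D = 1030 × 3900 × 148 = 5.95×10^8 J/(m²·K).
Angular frequency ω = 2π / T = 2π / 1.94×10^7 s = 3.23×10^-7 s⁻¹.
Cω = 5.95×10^8 × 3.23×10^-7 = 192 W/(m²·K).
Amplitude A = F₀ / (Cω) = 27.3 / 192 = 0.142 K.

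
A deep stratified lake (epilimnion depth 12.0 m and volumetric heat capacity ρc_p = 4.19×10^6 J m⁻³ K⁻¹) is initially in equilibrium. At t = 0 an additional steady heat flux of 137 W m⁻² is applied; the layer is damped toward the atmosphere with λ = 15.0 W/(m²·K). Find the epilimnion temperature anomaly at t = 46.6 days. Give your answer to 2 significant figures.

Areal heat capacity C = ρc_p × D = 4.19×10^6 × 12.0 = 5.03×10^7 J/(m^2 K).
τ = C / λ = 5.03×10^7 / 15.0 = 3.35×10^6 s.
Equilibrium anomaly ΔT_eq = F / λ = 137 / 15.0 = 9.13 K.
t = 46.6 days = 4.03×10^6 s, so t/τ = 1.20.
ΔT(t) = ΔT_eq (1 − e^(−t/τ)) = 9.13 × (1 − e^−1.20) = 6.39 K.

6.4 K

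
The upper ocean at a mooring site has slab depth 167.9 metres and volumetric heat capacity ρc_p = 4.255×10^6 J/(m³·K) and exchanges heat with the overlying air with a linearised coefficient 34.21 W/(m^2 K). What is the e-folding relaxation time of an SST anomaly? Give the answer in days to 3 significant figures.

Areal heat capacity C = ρc_p × D = 4.255×10^6 × 167.9 = 7.14×10^8 J/(m^2 K).
Relaxation time τ = C / λ = 7.14×10^8 / 34.21 = 2.09×10^7 s.
In days: 2.09×10^7 s / (86400 s/day) = 242 days.

242 days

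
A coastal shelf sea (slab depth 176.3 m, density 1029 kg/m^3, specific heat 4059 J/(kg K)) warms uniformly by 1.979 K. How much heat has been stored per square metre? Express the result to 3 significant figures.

Areal heat capacity C = ρ c_p D = 1029 × 4059 × 176.3 = 7.36×10^8 J m⁻² K⁻¹.
ΔQ = C ΔT = 7.36×10^8 × 1.979 = 1.46×10^9 J/m².

1.46×10^9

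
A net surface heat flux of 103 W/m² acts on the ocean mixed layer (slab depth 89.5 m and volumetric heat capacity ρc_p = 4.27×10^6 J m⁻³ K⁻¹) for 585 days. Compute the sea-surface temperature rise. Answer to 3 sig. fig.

Areal heat capacity C = ρc_p × D = 4.27×10^6 × 89.5 = 3.82×10^8 J/(m²·K).
Net heat input Q = F Δt = 103 × (585 days × 86400 s/day) = 5.21×10^9 J/m².
ΔT = Q / C = 5.21×10^9 / 3.82×10^8 = 13.6 K.

13.6 K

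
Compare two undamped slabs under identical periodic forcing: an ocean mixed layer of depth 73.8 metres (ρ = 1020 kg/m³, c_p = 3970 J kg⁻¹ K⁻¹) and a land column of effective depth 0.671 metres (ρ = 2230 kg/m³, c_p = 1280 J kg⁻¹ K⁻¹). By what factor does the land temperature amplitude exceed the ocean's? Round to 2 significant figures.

160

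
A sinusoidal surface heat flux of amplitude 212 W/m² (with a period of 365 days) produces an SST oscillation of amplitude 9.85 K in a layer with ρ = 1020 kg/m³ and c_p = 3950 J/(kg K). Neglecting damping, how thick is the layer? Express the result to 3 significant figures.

26.8 m

ω = 2π / 3.15×10^7 s = 1.99×10^-7 s⁻¹.
Required C = F₀ / (A ω) = 212 / (9.85 × 1.99×10^-7) = 1.08×10^8 J/(m²·K).
D = C / (ρ c_p) = 1.08×10^8 / (1020 × 3950) = 26.8 m.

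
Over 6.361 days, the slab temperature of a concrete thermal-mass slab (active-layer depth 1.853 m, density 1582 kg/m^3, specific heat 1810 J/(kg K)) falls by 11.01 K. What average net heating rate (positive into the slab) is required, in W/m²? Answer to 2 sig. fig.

-110

Areal heat capacity C = ρ c_p D = 1582 × 1810 × 1.853 = 5.31×10^6 J/(m^2 K).
Required heat per unit area: Q = C ΔT = 5.31×10^6 × -11.01 = -5.84×10^7 J/m².
Flux F = Q / Δt = -5.84×10^7 / 5.50×10^5 s = -106 W/m².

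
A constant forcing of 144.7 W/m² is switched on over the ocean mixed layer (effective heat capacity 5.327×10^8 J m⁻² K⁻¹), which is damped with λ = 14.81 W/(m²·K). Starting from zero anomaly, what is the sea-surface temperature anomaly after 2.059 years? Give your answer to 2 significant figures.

8.2 K

Areal heat capacity C = 5.327×10^8 J m⁻² K⁻¹ (given).
τ = C / λ = 5.33×10^8 / 14.81 = 3.60×10^7 s.
Equilibrium anomaly ΔT_eq = F / λ = 144.7 / 14.81 = 9.77 K.
t = 2.059 years = 6.50×10^7 s, so t/τ = 1.81.
ΔT(t) = ΔT_eq (1 − e^(−t/τ)) = 9.77 × (1 − e^−1.81) = 8.17 K.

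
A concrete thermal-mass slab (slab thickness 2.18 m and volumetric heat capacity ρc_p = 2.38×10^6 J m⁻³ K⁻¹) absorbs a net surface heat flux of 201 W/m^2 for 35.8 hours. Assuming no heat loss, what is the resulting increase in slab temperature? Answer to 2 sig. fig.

5.0 K

Areal heat capacity C = ρc_p × D = 2.38×10^6 × 2.18 = 5.19×10^6 J/(m²·K).
Net heat input Q = F Δt = 201 × (35.8 hours × 3600 s/hour) = 2.59×10^7 J/m².
ΔT = Q / C = 2.59×10^7 / 5.19×10^6 = 4.99 K.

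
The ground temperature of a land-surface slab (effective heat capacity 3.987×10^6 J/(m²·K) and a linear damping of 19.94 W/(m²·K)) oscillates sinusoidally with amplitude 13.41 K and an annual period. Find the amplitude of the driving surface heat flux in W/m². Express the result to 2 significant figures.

270

Areal heat capacity C = 3.987×10^6 J/(m²·K) (given).
ω = 2π / 3.15×10^7 s = 1.99×10^-7 s⁻¹.
√((Cω)² + λ²) = √((0.794)² + 19.94²) = 20.0 W/(m²·K).
F₀ = A × √((Cω)²+λ²) = 13.41 × 20.0 = 268 W/m².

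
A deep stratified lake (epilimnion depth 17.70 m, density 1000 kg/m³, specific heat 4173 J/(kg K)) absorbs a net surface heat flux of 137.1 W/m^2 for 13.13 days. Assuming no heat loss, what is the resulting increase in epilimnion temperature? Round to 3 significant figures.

2.11 K

Areal heat capacity C = ρ c_p D = 1000 × 4173 × 17.70 = 7.39×10^7 J/(m^2 K).
Net heat input Q = F Δt = 137.1 × (13.13 days × 86400 s/day) = 1.56×10^8 J/m².
ΔT = Q / C = 1.56×10^8 / 7.39×10^7 = 2.11 K.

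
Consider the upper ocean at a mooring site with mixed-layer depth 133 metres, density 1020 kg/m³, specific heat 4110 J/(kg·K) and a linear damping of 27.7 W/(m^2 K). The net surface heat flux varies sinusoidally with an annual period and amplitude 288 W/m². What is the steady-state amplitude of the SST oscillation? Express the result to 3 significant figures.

2.52 K

Areal heat capacity C = ρ c_p D = 1020 × 4110 × 133 = 5.58×10^8 J m⁻² K⁻¹.
Angular frequency ω = 2π / T = 2π / 3.15×10^7 s = 1.99×10^-7 s⁻¹.
√((Cω)² + λ²) = √((111)² + 27.7²) = 114 W/(m²·K).
Amplitude A = F₀ / √((Cω)²+λ²) = 288 / 114 = 2.52 K.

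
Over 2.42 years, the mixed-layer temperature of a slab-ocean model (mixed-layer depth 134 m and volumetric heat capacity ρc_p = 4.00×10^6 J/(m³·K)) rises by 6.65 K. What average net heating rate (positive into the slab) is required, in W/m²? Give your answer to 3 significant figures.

46.7

Areal heat capacity C = ρc_p × D = 4.00×10^6 × 134 = 5.36×10^8 J/(m²·K).
Required heat per unit area: Q = C ΔT = 5.36×10^8 × 6.65 = 3.56×10^9 J/m².
Flux F = Q / Δt = 3.56×10^9 / 7.64×10^7 s = 46.7 W/m².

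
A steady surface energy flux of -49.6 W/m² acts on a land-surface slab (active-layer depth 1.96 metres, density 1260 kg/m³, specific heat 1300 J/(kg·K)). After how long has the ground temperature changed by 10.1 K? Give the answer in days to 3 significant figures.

Areal heat capacity C = ρ c_p D = 1260 × 1300 × 1.96 = 3.21×10^6 J m⁻² K⁻¹.
Time required: Δt = C ΔT / F = 3.21×10^6 × -10.1 / -49.6 = 6.54×10^5 s.
In days: 6.54×10^5 s / (86400 s/day) = 7.57 days.

7.57 days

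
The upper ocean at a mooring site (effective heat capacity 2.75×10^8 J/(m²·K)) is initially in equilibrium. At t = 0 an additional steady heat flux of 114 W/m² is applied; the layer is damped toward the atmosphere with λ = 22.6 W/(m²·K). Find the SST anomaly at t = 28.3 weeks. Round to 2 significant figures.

3.8 K

Areal heat capacity C = 2.75×10^8 J/(m²·K) (given).
τ = C / λ = 2.75×10^8 / 22.6 = 1.22×10^7 s.
Equilibrium anomaly ΔT_eq = F / λ = 114 / 22.6 = 5.04 K.
t = 28.3 weeks = 1.71×10^7 s, so t/τ = 1.41.
ΔT(t) = ΔT_eq (1 − e^(−t/τ)) = 5.04 × (1 − e^−1.41) = 3.81 K.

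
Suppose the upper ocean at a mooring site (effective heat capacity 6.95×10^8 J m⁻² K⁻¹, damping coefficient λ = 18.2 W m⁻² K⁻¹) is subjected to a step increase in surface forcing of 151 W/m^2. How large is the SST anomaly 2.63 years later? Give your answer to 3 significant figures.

7.35 K

Areal heat capacity C = 6.95×10^8 J m⁻² K⁻¹ (given).
τ = C / λ = 6.95×10^8 / 18.2 = 3.82×10^7 s.
Equilibrium anomaly ΔT_eq = F / λ = 151 / 18.2 = 8.30 K.
t = 2.63 years = 8.30×10^7 s, so t/τ = 2.17.
ΔT(t) = ΔT_eq (1 − e^(−t/τ)) = 8.30 × (1 − e^−2.17) = 7.35 K.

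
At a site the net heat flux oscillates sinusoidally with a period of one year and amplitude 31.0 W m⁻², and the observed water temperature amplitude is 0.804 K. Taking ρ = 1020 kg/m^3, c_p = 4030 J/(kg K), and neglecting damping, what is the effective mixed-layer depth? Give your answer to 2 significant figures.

47 m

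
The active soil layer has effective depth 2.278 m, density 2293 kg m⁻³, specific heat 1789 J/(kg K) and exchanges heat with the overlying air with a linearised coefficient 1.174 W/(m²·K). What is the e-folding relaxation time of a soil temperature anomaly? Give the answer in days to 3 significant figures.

92.1 days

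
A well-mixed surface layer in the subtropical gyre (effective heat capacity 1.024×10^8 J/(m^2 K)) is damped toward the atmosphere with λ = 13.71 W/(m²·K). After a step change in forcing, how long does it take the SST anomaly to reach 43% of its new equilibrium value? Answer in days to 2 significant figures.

Areal heat capacity C = 1.024×10^8 J/(m^2 K) (given).
τ = C / λ = 1.02×10^8 / 13.71 = 7.47×10^6 s.
Fraction reached: 1 − e^(−t/τ) = 0.43 ⇒ t = −τ ln(1 − 0.43) = τ × 0.562.
t = 4.20×10^6 s = 48.6 days.

49 days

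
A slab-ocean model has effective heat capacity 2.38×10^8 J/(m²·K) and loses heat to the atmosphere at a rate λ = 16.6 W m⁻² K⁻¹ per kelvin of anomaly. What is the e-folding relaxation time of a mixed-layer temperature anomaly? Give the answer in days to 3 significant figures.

Areal heat capacity C = 2.38×10^8 J/(m²·K) (given).
Relaxation time τ = C / λ = 2.38×10^8 / 16.6 = 1.43×10^7 s.
In days: 1.43×10^7 s / (86400 s/day) = 166 days.

166 days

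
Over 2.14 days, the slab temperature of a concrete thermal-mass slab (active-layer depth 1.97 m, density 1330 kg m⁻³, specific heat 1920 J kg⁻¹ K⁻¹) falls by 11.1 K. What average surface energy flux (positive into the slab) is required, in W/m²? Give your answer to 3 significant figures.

Areal heat capacity C = ρ c_p D = 1330 × 1920 × 1.97 = 5.03×10^6 J m⁻² K⁻¹.
Required heat per unit area: Q = C ΔT = 5.03×10^6 × -11.1 = -5.58×10^7 J/m².
Flux F = Q / Δt = -5.58×10^7 / 1.85×10^5 s = -302 W/m².

-302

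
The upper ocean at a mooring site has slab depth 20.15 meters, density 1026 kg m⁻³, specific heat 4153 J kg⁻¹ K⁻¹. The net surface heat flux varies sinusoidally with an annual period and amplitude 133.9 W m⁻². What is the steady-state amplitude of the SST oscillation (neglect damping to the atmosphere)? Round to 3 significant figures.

7.83 K

Areal heat capacity C = ρ c_p D = 1026 × 4153 × 20.15 = 8.59×10^7 J/(m²·K).
Angular frequency ω = 2π / T = 2π / 3.15×10^7 s = 1.99×10^-7 s⁻¹.
Cω = 8.59×10^7 × 1.99×10^-7 = 17.1 W/(m²·K).
Amplitude A = F₀ / (Cω) = 133.9 / 17.1 = 7.83 K.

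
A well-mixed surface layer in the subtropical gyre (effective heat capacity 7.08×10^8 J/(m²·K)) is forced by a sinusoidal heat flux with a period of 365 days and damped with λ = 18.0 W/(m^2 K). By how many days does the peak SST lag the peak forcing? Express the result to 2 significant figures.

Areal heat capacity C = 7.08×10^8 J/(m²·K) (given).
ω = 2π / 3.15×10^7 s = 1.99×10^-7 s⁻¹.
Phase lag φ = arctan(Cω/λ) = arctan(141/18.0) = 1.44 rad.
Time lag = φ / ω = 1.44 / 1.99×10^-7 = 7.25×10^6 s = 83.9 days.

84 days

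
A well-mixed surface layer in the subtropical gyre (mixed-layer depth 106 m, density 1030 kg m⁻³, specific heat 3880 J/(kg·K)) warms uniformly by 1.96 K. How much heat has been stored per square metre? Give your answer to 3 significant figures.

Areal heat capacity C = ρ c_p D = 1030 × 3880 × 106 = 4.24×10^8 J/(m²·K).
ΔQ = C ΔT = 4.24×10^8 × 1.96 = 8.30×10^8 J/m².

8.30×10^8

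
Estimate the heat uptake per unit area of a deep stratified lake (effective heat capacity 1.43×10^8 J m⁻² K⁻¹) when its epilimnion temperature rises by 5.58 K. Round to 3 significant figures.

7.98×10^8

Areal heat capacity C = 1.43×10^8 J m⁻² K⁻¹ (given).
ΔQ = C ΔT = 1.43×10^8 × 5.58 = 7.98×10^8 J/m².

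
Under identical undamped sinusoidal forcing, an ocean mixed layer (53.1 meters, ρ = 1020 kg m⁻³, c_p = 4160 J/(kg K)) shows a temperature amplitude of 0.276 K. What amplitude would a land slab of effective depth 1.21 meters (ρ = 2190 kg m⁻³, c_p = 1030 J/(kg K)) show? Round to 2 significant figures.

23 K

C_ocean = 2.25×10^8 J/(m²·K); C_land = 2.73×10^6 J/(m²·K).
A ∝ 1/C ⇒ A_land = A_ocean × C_ocean/C_land = 0.276 × 82.6 = 22.8 K.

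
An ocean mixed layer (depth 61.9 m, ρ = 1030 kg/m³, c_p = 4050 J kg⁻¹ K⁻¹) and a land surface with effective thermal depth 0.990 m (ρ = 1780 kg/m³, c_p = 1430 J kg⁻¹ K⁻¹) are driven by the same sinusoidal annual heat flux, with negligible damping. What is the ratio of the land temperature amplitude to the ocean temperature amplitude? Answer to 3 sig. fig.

102

C_ocean = 1030 × 4050 × 61.9 = 2.58×10^8 J/(m²·K).
C_land = 1780 × 1430 × 0.990 = 2.52×10^6 J/(m²·K).
Undamped amplitude ∝ 1/C, so A_land/A_ocean = C_ocean/C_land = 102.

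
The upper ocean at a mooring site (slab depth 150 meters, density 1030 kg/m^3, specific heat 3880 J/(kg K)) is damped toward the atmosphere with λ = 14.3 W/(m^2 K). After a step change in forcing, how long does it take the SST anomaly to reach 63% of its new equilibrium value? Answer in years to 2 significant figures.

Areal heat capacity C = ρ c_p D = 1030 × 3880 × 150 = 5.99×10^8 J m⁻² K⁻¹.
τ = C / λ = 5.99×10^8 / 14.3 = 4.19×10^7 s.
Fraction reached: 1 − e^(−t/τ) = 0.63 ⇒ t = −τ ln(1 − 0.63) = τ × 0.994.
t = 4.17×10^7 s = 1.32 years.

1.3 years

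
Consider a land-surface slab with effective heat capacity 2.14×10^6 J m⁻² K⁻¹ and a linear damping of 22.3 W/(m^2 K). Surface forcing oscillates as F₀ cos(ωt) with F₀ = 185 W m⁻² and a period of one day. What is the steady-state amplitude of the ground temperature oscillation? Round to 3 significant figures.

Areal heat capacity C = 2.14×10^6 J m⁻² K⁻¹ (given).
Angular frequency ω = 2π / T = 2π / 86400 s = 7.27×10^-5 s⁻¹.
√((Cω)² + λ²) = √((156)² + 22.3²) = 157 W/(m²·K).
Amplitude A = F₀ / √((Cω)²+λ²) = 185 / 157 = 1.18 K.

1.18 K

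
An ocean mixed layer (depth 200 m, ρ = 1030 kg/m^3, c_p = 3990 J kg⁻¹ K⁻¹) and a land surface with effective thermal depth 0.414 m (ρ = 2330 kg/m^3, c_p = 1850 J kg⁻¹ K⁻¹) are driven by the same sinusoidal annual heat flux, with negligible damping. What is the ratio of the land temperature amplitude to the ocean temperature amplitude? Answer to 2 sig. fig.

460

C_ocean = 1030 × 3990 × 200 = 8.22×10^8 J/(m²·K).
C_land = 2330 × 1850 × 0.414 = 1.78×10^6 J/(m²·K).
Undamped amplitude ∝ 1/C, so A_land/A_ocean = C_ocean/C_land = 461.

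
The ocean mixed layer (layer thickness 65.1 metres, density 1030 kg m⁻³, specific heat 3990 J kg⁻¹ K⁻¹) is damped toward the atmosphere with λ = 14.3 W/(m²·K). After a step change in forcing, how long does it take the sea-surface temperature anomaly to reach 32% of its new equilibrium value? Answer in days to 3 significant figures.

Areal heat capacity C = ρ c_p D = 1030 × 3990 × 65.1 = 2.68×10^8 J/(m²·K).
τ = C / λ = 2.68×10^8 / 14.3 = 1.87×10^7 s.
Fraction reached: 1 − e^(−t/τ) = 0.32 ⇒ t = −τ ln(1 − 0.32) = τ × 0.386.
t = 7.22×10^6 s = 83.5 days.

83.5 days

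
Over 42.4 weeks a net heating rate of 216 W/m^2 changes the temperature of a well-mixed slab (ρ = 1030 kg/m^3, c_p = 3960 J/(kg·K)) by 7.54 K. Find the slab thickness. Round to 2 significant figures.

180 m

Heat input Q = F Δt = 216 × 2.56×10^7 s = 5.54×10^9 J/m².
Required areal heat capacity C = Q / ΔT = 7.35×10^8 J/(m²·K).
Depth D = C / (ρ c_p) = 7.35×10^8 / (1030 × 3960) = 180 m.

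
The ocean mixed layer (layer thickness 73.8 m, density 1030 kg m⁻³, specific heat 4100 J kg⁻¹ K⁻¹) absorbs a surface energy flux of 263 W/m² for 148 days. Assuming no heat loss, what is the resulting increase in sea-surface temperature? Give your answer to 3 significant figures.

Areal heat capacity C = ρ c_p D = 1030 × 4100 × 73.8 = 3.12×10^8 J/(m²·K).
Net heat input Q = F Δt = 263 × (148 days × 86400 s/day) = 3.36×10^9 J/m².
ΔT = Q / C = 3.36×10^9 / 3.12×10^8 = 10.8 K.

10.8 K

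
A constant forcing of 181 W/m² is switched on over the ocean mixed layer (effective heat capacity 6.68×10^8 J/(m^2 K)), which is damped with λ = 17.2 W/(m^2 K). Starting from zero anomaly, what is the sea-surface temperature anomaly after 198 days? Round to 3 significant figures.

3.75 K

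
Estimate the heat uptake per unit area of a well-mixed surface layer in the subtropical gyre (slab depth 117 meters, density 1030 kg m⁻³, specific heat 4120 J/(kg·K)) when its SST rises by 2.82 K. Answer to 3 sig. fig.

Areal heat capacity C = ρ c_p D = 1030 × 4120 × 117 = 4.97×10^8 J/(m²·K).
ΔQ = C ΔT = 4.97×10^8 × 2.82 = 1.40×10^9 J/m².

1.40×10^9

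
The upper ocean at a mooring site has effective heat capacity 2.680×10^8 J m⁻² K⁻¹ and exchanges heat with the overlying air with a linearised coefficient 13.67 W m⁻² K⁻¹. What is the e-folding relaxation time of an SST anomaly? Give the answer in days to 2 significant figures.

Areal heat capacity C = 2.680×10^8 J m⁻² K⁻¹ (given).
Relaxation time τ = C / λ = 2.68×10^8 / 13.67 = 1.96×10^7 s.
In days: 1.96×10^7 s / (86400 s/day) = 227 days.

230 days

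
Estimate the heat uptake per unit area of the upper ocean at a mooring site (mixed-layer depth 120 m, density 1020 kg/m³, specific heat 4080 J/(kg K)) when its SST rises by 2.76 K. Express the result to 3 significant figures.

1.38×10^9

Areal heat capacity C = ρ c_p D = 1020 × 4080 × 120 = 4.99×10^8 J m⁻² K⁻¹.
ΔQ = C ΔT = 4.99×10^8 × 2.76 = 1.38×10^9 J/m².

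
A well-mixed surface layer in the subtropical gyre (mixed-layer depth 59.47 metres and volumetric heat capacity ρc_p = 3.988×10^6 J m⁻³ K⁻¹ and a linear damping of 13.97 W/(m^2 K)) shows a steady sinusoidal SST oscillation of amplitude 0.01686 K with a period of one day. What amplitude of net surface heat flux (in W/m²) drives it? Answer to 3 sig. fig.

Areal heat capacity C = ρc_p × D = 3.988×10^6 × 59.47 = 2.37×10^8 J m⁻² K⁻¹.
ω = 2π / 86400 s = 7.27×10^-5 s⁻¹.
√((Cω)² + λ²) = √((17200)² + 13.97²) = 17200 W/(m²·K).
F₀ = A × √((Cω)²+λ²) = 0.01686 × 17200 = 291 W/m².

291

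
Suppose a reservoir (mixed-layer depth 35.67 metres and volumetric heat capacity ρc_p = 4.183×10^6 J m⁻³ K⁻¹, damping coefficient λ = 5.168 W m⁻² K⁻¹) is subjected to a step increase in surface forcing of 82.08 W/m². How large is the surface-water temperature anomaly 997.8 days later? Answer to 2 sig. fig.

15 K

Areal heat capacity C = ρc_p × D = 4.183×10^6 × 35.67 = 1.49×10^8 J m⁻² K⁻¹.
τ = C / λ = 1.49×10^8 / 5.168 = 2.89×10^7 s.
Equilibrium anomaly ΔT_eq = F / λ = 82.08 / 5.168 = 15.9 K.
t = 997.8 days = 8.62×10^7 s, so t/τ = 2.99.
ΔT(t) = ΔT_eq (1 − e^(−t/τ)) = 15.9 × (1 − e^−2.99) = 15.1 K.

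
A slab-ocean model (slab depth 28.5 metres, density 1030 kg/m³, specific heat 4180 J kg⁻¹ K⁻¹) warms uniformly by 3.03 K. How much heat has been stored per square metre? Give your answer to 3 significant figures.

Areal heat capacity C = ρ c_p D = 1030 × 4180 × 28.5 = 1.23×10^8 J/(m^2 K).
ΔQ = C ΔT = 1.23×10^8 × 3.03 = 3.72×10^8 J/m².

3.72×10^8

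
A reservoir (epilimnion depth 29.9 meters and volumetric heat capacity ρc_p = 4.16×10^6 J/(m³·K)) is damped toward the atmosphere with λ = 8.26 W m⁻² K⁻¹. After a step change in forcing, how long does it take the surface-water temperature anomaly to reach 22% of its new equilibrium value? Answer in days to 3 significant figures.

Areal heat capacity C = ρc_p × D = 4.16×10^6 × 29.9 = 1.24×10^8 J m⁻² K⁻¹.
τ = C / λ = 1.24×10^8 / 8.26 = 1.51×10^7 s.
Fraction reached: 1 − e^(−t/τ) = 0.22 ⇒ t = −τ ln(1 − 0.22) = τ × 0.248.
t = 3.74×10^6 s = 43.3 days.

43.3 days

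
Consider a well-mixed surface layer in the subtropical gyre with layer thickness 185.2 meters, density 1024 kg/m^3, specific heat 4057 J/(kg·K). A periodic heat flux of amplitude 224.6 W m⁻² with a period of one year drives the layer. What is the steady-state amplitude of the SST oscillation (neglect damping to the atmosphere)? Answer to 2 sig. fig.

1.5 K

Areal heat capacity C = ρ c_p D = 1024 × 4057 × 185.2 = 7.69×10^8 J/(m^2 K).
Angular frequency ω = 2π / T = 2π / 3.15×10^7 s = 1.99×10^-7 s⁻¹.
Cω = 7.69×10^8 × 1.99×10^-7 = 153 W/(m²·K).
Amplitude A = F₀ / (Cω) = 224.6 / 153 = 1.47 K.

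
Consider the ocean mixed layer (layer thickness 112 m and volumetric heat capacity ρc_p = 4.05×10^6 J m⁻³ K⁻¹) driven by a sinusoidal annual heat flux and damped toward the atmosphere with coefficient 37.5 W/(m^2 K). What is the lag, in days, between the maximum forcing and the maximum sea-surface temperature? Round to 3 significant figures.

68.4 days

Areal heat capacity C = ρc_p × D = 4.05×10^6 × 112 = 4.54×10^8 J/(m^2 K).
ω = 2π / 3.15×10^7 s = 1.99×10^-7 s⁻¹.
Phase lag φ = arctan(Cω/λ) = arctan(90.4/37.5) = 1.18 rad.
Time lag = φ / ω = 1.18 / 1.99×10^-7 = 5.91×10^6 s = 68.4 days.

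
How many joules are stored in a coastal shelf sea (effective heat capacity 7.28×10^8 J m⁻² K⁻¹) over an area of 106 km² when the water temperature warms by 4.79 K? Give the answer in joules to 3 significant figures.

3.70×10^17 J

Areal heat capacity C = 7.28×10^8 J m⁻² K⁻¹ (given).
Heat per unit area: q = C ΔT = 7.28×10^8 × 4.79 = 3.49×10^9 J/m².
Total heat: Q = q × A = 3.49×10^9 × (106 × 10⁶ m²) = 3.70×10^17 J.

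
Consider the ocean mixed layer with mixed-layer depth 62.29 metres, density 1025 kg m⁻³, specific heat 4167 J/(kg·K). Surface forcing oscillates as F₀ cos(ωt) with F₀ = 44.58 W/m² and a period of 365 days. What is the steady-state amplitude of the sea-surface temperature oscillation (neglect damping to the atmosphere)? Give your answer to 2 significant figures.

Areal heat capacity C = ρ c_p D = 1025 × 4167 × 62.29 = 2.66×10^8 J/(m²·K).
Angular frequency ω = 2π / T = 2π / 3.15×10^7 s = 1.99×10^-7 s⁻¹.
Cω = 2.66×10^8 × 1.99×10^-7 = 53.0 W/(m²·K).
Amplitude A = F₀ / (Cω) = 44.58 / 53.0 = 0.841 K.

0.84 K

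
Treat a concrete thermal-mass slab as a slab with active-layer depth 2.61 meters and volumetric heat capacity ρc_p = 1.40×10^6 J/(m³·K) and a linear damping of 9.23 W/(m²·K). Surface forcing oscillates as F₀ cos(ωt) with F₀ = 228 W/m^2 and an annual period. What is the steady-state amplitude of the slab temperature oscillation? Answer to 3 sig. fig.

24.6 K

Areal heat capacity C = ρc_p × D = 1.40×10^6 × 2.61 = 3.65×10^6 J m⁻² K⁻¹.
Angular frequency ω = 2π / T = 2π / 3.15×10^7 s = 1.99×10^-7 s⁻¹.
√((Cω)² + λ²) = √((0.728)² + 9.23²) = 9.26 W/(m²·K).
Amplitude A = F₀ / √((Cω)²+λ²) = 228 / 9.26 = 24.6 K.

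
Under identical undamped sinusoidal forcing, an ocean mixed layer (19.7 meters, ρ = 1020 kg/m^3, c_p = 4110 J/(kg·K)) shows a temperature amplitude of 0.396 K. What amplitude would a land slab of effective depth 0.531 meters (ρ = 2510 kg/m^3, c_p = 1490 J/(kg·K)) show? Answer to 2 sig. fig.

C_ocean = 8.26×10^7 J/(m²·K); C_land = 1.99×10^6 J/(m²·K).
A ∝ 1/C ⇒ A_land = A_ocean × C_ocean/C_land = 0.396 × 41.6 = 16.5 K.

16 K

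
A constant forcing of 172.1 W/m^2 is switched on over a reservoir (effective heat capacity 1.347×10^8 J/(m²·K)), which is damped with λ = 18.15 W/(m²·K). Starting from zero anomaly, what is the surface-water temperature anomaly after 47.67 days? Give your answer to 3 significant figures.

4.04 K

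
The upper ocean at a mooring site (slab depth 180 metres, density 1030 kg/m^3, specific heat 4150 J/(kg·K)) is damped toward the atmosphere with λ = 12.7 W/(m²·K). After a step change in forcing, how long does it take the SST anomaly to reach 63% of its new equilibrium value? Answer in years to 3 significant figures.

1.91 years

Areal heat capacity C = ρ c_p D = 1030 × 4150 × 180 = 7.69×10^8 J/(m²·K).
τ = C / λ = 7.69×10^8 / 12.7 = 6.06×10^7 s.
Fraction reached: 1 − e^(−t/τ) = 0.63 ⇒ t = −τ ln(1 − 0.63) = τ × 0.994.
t = 6.02×10^7 s = 1.91 years.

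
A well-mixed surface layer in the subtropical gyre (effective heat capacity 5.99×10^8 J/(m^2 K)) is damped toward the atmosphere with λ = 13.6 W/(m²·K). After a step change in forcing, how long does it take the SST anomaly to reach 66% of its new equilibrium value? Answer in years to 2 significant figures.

Areal heat capacity C = 5.99×10^8 J/(m^2 K) (given).
τ = C / λ = 5.99×10^8 / 13.6 = 4.40×10^7 s.
Fraction reached: 1 − e^(−t/τ) = 0.66 ⇒ t = −τ ln(1 − 0.66) = τ × 1.08.
t = 4.75×10^7 s = 1.51 years.

1.5 years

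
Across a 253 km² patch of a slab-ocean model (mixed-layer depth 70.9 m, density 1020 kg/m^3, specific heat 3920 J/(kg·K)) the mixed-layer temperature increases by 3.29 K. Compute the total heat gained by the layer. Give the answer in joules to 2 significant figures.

Areal heat capacity C = ρ c_p D = 1020 × 3920 × 70.9 = 2.83×10^8 J/(m²·K).
Heat per unit area: q = C ΔT = 2.83×10^8 × 3.29 = 9.33×10^8 J/m².
Total heat: Q = q × A = 9.33×10^8 × (253 × 10⁶ m²) = 2.36×10^17 J.

2.4×10^17 J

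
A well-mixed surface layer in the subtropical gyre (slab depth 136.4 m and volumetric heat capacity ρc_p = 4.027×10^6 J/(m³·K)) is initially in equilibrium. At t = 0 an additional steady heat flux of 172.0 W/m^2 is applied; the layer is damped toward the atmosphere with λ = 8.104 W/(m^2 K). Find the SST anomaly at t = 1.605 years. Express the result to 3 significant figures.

11.2 K

Areal heat capacity C = ρc_p × D = 4.027×10^6 × 136.4 = 5.49×10^8 J/(m^2 K).
τ = C / λ = 5.49×10^8 / 8.104 = 6.78×10^7 s.
Equilibrium anomaly ΔT_eq = F / λ = 172.0 / 8.104 = 21.2 K.
t = 1.605 years = 5.06×10^7 s, so t/τ = 0.747.
ΔT(t) = ΔT_eq (1 − e^(−t/τ)) = 21.2 × (1 − e^−0.747) = 11.2 K.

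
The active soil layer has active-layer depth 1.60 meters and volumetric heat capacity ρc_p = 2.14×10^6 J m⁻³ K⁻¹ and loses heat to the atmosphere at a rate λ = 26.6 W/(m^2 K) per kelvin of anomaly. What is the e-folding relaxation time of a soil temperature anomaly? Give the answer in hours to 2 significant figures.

Areal heat capacity C = ρc_p × D = 2.14×10^6 × 1.60 = 3.42×10^6 J m⁻² K⁻¹.
Relaxation time τ = C / λ = 3.42×10^6 / 26.6 = 1.29×10^5 s.
In hours: 1.29×10^5 s / (3600 s/hour) = 35.8 hours.

36 hours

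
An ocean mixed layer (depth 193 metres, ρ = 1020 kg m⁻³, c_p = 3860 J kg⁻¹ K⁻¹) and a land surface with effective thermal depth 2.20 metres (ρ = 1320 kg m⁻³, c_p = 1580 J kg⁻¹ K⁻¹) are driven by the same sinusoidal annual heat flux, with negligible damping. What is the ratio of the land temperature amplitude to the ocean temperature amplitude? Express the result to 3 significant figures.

C_ocean = 1020 × 3860 × 193 = 7.60×10^8 J/(m²·K).
C_land = 1320 × 1580 × 2.20 = 4.59×10^6 J/(m²·K).
Undamped amplitude ∝ 1/C, so A_land/A_ocean = C_ocean/C_land = 166.

166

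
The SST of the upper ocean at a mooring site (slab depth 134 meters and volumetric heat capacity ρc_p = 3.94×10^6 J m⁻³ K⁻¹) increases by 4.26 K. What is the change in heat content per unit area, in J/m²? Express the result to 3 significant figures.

2.25×10^9

Areal heat capacity C = ρc_p × D = 3.94×10^6 × 134 = 5.28×10^8 J/(m²·K).
ΔQ = C ΔT = 5.28×10^8 × 4.26 = 2.25×10^9 J/m².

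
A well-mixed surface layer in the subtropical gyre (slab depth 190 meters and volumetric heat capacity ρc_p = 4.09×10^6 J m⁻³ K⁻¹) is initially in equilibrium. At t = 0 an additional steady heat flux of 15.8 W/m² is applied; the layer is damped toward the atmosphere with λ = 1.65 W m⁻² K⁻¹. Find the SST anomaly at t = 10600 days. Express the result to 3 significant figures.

Areal heat capacity C = ρc_p × D = 4.09×10^6 × 190 = 7.77×10^8 J m⁻² K⁻¹.
τ = C / λ = 7.77×10^8 / 1.65 = 4.71×10^8 s.
Equilibrium anomaly ΔT_eq = F / λ = 15.8 / 1.65 = 9.58 K.
t = 10600 days = 9.16×10^8 s, so t/τ = 1.94.
ΔT(t) = ΔT_eq (1 − e^(−t/τ)) = 9.58 × (1 − e^−1.94) = 8.21 K.

8.21 K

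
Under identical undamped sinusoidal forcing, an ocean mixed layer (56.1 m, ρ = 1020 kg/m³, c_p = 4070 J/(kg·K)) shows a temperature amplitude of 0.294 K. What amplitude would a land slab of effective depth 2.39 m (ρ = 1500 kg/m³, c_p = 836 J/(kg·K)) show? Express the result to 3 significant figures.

22.8 K

C_ocean = 2.33×10^8 J/(m²·K); C_land = 3.00×10^6 J/(m²·K).
A ∝ 1/C ⇒ A_land = A_ocean × C_ocean/C_land = 0.294 × 77.7 = 22.8 K.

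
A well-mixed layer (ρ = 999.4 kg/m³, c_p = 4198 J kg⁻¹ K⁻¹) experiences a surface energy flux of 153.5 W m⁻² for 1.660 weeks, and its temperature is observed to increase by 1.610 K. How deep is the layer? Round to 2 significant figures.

Heat input Q = F Δt = 153.5 × 1.00×10^6 s = 1.54×10^8 J/m².
Required areal heat capacity C = Q / ΔT = 9.57×10^7 J/(m²·K).
Depth D = C / (ρ c_p) = 9.57×10^7 / (999.4 × 4198) = 22.8 m.

23 m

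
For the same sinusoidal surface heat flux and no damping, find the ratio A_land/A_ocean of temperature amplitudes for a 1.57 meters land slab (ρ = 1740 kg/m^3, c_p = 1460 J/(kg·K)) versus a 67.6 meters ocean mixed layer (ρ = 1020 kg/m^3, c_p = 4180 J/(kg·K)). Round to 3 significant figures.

72.3

C_ocean = 1020 × 4180 × 67.6 = 2.88×10^8 J/(m²·K).
C_land = 1740 × 1460 × 1.57 = 3.99×10^6 J/(m²·K).
Undamped amplitude ∝ 1/C, so A_land/A_ocean = C_ocean/C_land = 72.3.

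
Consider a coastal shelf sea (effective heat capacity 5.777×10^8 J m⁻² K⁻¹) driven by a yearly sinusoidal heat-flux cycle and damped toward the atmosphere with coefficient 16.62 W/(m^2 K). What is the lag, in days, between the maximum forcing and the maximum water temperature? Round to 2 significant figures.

83 days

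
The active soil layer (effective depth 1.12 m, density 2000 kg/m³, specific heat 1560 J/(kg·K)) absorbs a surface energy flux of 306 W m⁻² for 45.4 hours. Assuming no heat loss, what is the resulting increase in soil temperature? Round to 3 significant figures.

Areal heat capacity C = ρ c_p D = 2000 × 1560 × 1.12 = 3.49×10^6 J m⁻² K⁻¹.
Net heat input Q = F Δt = 306 × (45.4 hours × 3600 s/hour) = 5.00×10^7 J/m².
ΔT = Q / C = 5.00×10^7 / 3.49×10^6 = 14.3 K.

14.3 K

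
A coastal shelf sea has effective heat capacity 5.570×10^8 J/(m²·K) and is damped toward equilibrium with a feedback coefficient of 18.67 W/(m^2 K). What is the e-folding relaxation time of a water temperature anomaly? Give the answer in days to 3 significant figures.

345 days

Areal heat capacity C = 5.570×10^8 J/(m²·K) (given).
Relaxation time τ = C / λ = 5.57×10^8 / 18.67 = 2.98×10^7 s.
In days: 2.98×10^7 s / (86400 s/day) = 345 days.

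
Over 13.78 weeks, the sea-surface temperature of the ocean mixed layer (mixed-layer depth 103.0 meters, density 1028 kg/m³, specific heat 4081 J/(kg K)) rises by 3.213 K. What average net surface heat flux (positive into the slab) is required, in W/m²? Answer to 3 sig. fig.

167

Areal heat capacity C = ρ c_p D = 1028 × 4081 × 103.0 = 4.32×10^8 J/(m^2 K).
Required heat per unit area: Q = C ΔT = 4.32×10^8 × 3.213 = 1.39×10^9 J/m².
Flux F = Q / Δt = 1.39×10^9 / 8.33×10^6 s = 167 W/m².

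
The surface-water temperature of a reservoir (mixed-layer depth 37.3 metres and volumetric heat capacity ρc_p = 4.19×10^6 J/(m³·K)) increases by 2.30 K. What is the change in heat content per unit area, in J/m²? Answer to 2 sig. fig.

Areal heat capacity C = ρc_p × D = 4.19×10^6 × 37.3 = 1.56×10^8 J/(m²·K).
ΔQ = C ΔT = 1.56×10^8 × 2.30 = 3.59×10^8 J/m².

3.6×10^8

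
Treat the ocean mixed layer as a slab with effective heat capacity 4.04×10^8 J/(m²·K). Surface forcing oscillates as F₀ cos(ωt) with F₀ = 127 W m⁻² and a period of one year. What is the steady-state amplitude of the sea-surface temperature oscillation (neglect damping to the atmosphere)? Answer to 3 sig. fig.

Areal heat capacity C = 4.04×10^8 J/(m²·K) (given).
Angular frequency ω = 2π / T = 2π / 3.15×10^7 s = 1.99×10^-7 s⁻¹.
Cω = 4.04×10^8 × 1.99×10^-7 = 80.5 W/(m²·K).
Amplitude A = F₀ / (Cω) = 127 / 80.5 = 1.58 K.

1.58 K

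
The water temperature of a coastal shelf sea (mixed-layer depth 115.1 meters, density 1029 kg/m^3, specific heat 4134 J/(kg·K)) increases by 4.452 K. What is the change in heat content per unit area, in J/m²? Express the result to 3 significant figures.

2.18×10^9

Areal heat capacity C = ρ c_p D = 1029 × 4134 × 115.1 = 4.90×10^8 J/(m²·K).
ΔQ = C ΔT = 4.90×10^8 × 4.452 = 2.18×10^9 J/m².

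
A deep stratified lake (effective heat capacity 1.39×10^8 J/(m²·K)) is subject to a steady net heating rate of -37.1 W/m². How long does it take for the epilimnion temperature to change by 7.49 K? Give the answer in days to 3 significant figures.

325 days

Areal heat capacity C = 1.39×10^8 J/(m²·K) (given).
Time required: Δt = C ΔT / F = 1.39×10^8 × -7.49 / -37.1 = 2.81×10^7 s.
In days: 2.81×10^7 s / (86400 s/day) = 325 days.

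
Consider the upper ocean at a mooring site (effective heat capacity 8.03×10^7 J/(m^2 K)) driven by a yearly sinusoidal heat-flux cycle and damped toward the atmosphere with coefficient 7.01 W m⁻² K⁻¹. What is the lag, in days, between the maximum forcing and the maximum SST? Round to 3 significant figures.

Areal heat capacity C = 8.03×10^7 J/(m^2 K) (given).
ω = 2π / 3.15×10^7 s = 1.99×10^-7 s⁻¹.
Phase lag φ = arctan(Cω/λ) = arctan(16.0/7.01) = 1.16 rad.
Time lag = φ / ω = 1.16 / 1.99×10^-7 = 5.81×10^6 s = 67.3 days.

67.3 days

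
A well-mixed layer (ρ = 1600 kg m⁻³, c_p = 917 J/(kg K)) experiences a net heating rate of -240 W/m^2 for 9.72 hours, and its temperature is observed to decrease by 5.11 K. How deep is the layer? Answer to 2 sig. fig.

1.1 m

Heat input Q = F Δt = -240 × 35000 s = -8.40×10^6 J/m².
Required areal heat capacity C = Q / ΔT = 1.64×10^6 J/(m²·K).
Depth D = C / (ρ c_p) = 1.64×10^6 / (1600 × 917) = 1.12 m.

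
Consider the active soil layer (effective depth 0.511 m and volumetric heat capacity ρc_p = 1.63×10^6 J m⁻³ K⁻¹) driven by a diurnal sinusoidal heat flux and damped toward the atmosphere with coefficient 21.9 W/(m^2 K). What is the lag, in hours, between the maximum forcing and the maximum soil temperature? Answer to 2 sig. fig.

4.7 hours

Areal heat capacity C = ρc_p × D = 1.63×10^6 × 0.511 = 8.33×10^5 J m⁻² K⁻¹.
ω = 2π / 86400 s = 7.27×10^-5 s⁻¹.
Phase lag φ = arctan(Cω/λ) = arctan(60.6/21.9) = 1.22 rad.
Time lag = φ / ω = 1.22 / 7.27×10^-5 = 16800 s = 4.67 hours.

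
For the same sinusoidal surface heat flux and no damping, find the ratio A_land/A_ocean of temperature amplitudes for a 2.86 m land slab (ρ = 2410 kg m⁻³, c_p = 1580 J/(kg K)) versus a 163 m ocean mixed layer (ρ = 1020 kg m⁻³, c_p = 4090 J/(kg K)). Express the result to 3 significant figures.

62.4

C_ocean = 1020 × 4090 × 163 = 6.80×10^8 J/(m²·K).
C_land = 2410 × 1580 × 2.86 = 1.09×10^7 J/(m²·K).
Undamped amplitude ∝ 1/C, so A_land/A_ocean = C_ocean/C_land = 62.4.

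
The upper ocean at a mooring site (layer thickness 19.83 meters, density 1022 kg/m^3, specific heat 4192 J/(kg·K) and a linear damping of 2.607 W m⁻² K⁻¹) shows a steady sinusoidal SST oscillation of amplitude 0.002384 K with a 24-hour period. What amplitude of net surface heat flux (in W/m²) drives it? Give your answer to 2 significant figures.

15

Areal heat capacity C = ρ c_p D = 1022 × 4192 × 19.83 = 8.50×10^7 J/(m^2 K).
ω = 2π / 86400 s = 7.27×10^-5 s⁻¹.
√((Cω)² + λ²) = √((6180)² + 2.607²) = 6180 W/(m²·K).
F₀ = A × √((Cω)²+λ²) = 0.002384 × 6180 = 14.7 W/m².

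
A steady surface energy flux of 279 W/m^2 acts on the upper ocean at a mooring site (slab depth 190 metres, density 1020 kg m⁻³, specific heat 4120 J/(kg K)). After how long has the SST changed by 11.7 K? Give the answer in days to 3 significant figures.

388 days

Areal heat capacity C = ρ c_p D = 1020 × 4120 × 190 = 7.98×10^8 J/(m^2 K).
Time required: Δt = C ΔT / F = 7.98×10^8 × 11.7 / 279 = 3.35×10^7 s.
In days: 3.35×10^7 s / (86400 s/day) = 388 days.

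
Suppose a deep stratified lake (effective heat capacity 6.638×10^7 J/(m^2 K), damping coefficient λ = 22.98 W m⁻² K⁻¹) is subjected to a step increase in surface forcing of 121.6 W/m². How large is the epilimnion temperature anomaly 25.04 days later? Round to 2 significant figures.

Areal heat capacity C = 6.638×10^7 J/(m^2 K) (given).
τ = C / λ = 6.64×10^7 / 22.98 = 2.89×10^6 s.
Equilibrium anomaly ΔT_eq = F / λ = 121.6 / 22.98 = 5.29 K.
t = 25.04 days = 2.16×10^6 s, so t/τ = 0.749.
ΔT(t) = ΔT_eq (1 − e^(−t/τ)) = 5.29 × (1 − e^−0.749) = 2.79 K.

2.8 K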